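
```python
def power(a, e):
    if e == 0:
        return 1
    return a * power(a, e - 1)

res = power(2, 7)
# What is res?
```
Call trace:
power(a=2, e=7)
  power(a=2, e=6)
    power(a=2, e=5)
      power(a=2, e=4)
        power(a=2, e=3)
          power(a=2, e=2)
            power(a=2, e=1)
              power(a=2, e=0)
              -> return 1
            -> return 2
          -> return 4
        -> return 8
      -> return 16
    -> return 32
  -> return 64
-> return 128

Final answer: 128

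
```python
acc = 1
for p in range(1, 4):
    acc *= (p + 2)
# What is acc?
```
Trace:
  acc=1
  acc=3, p=1
  acc=12, p=2
  acc=60, p=3

Final answer: 60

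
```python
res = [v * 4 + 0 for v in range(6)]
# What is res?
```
Trace:
  v=0
  v=1
  v=2
  v=3
  v=4
  v=5
  res=[0, 4, 8, 12, 16, 20]

Final answer: [0, 4, 8, 12, 16, 20]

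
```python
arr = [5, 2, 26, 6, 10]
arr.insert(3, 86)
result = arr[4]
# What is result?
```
Trace:
  arr=[5, 2, 26, 6, 10]
  arr=[5, 2, 26, 86, 6, 10]
  arr=[5, 2, 26, 86, 6, 10], result=6

Final answer: 6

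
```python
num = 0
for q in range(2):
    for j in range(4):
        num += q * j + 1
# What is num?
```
Trace:
  num=0
  num=1, q=0, j=0
  num=2, q=0, j=1
  num=3, q=0, j=2
  num=4, q=0, j=3
  num=5, q=1, j=0
  num=7, q=1, j=1
  num=10, q=1, j=2
  num=14, q=1, j=3

Final answer: 14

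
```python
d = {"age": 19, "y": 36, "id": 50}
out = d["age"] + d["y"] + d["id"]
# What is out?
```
Trace:
  d={'age': 19, 'y': 36, 'id': 50}
  d={'age': 19, 'y': 36, 'id': 50}, out=105

Final answer: 105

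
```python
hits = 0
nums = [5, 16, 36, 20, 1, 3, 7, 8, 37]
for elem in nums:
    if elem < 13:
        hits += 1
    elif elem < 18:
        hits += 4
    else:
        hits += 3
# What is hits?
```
Trace:
  hits=0
  hits=1, elem=5
  hits=5, elem=16
  hits=8, elem=36
  hits=11, elem=20
  hits=12, elem=1
  hits=13, elem=3
  hits=14, elem=7
  hits=15, elem=8
  hits=18, elem=37

Final answer: 18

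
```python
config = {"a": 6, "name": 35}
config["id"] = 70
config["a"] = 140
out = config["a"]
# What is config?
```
Trace:
  config={'a': 6, 'name': 35}
  config={'a': 6, 'name': 35, 'id': 70}
  config={'a': 140, 'name': 35, 'id': 70}
  config={'a': 140, 'name': 35, 'id': 70}, out=140

Final answer: {'a': 140, 'name': 35, 'id': 70}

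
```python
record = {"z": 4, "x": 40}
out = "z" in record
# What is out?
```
Trace:
  record={'z': 4, 'x': 40}
  record={'z': 4, 'x': 40}, out=True

Final answer: True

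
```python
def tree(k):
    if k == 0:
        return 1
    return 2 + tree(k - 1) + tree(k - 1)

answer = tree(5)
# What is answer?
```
Call trace (a repeated sub-call is expanded the first time; later identical calls just restate its return value):
tree(k=5)
  tree(k=4)
    tree(k=3)
      tree(k=2)
        tree(k=1)
          tree(k=0)
          -> return 1
          tree(k=0)
          -> return 1
        -> return 4
        tree(k=1) -> return 4  (same call as traced above)
      -> return 10
      tree(k=2) -> return 10  (same call as traced above)
    -> return 22
    tree(k=3) -> return 22  (same call as traced above)
  -> return 46
  tree(k=4) -> return 46  (same call as traced above)
-> return 94

Final answer: 94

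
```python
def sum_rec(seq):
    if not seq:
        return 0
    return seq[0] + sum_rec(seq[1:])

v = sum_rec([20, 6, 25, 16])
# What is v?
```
Call trace:
sum_rec(seq=[20, 6, 25, 16])
  sum_rec(seq=[6, 25, 16])
    sum_rec(seq=[25, 16])
      sum_rec(seq=[16])
        sum_rec(seq=[])
        -> return 0
      -> return 16
    -> return 41
  -> return 47
-> return 67

Final answer: 67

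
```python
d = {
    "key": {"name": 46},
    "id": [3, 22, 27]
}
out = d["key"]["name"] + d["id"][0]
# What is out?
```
Trace:
  d={'key': {'name': 46}, 'id': [3, 22, 27]}
  d={'key': {'name': 46}, 'id': [3, 22, 27]}, out=49

Final answer: 49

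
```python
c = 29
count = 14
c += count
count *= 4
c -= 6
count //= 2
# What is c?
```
Trace:
  c=29
  c=29, count=14
  c=43, count=14
  c=43, count=56
  c=37, count=56
  c=37, count=28

Final answer: 37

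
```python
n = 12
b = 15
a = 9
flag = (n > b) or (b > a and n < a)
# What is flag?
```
Trace:
  n=12
  n=12, b=15
  n=12, b=15, a=9
  n=12, b=15, a=9, flag=False

Final answer: False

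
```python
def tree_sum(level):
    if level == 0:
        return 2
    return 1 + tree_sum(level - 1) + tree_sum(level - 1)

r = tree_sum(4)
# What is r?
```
Call trace (a repeated sub-call is expanded the first time; later identical calls just restate its return value):
tree_sum(level=4)
  tree_sum(level=3)
    tree_sum(level=2)
      tree_sum(level=1)
        tree_sum(level=0)
        -> return 2
        tree_sum(level=0)
        -> return 2
      -> return 5
      tree_sum(level=1) -> return 5  (same call as traced above)
    -> return 11
    tree_sum(level=2) -> return 11  (same call as traced above)
  -> return 23
  tree_sum(level=3) -> return 23  (same call as traced above)
-> return 47

Final answer: 47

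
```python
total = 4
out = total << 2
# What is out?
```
Trace:
  total=4
  total=4, out=16

Final answer: 16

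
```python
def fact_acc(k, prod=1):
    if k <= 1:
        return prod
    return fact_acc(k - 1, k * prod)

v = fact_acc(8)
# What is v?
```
Call trace:
fact_acc(k=8, prod=1)
  fact_acc(k=7, prod=8)
    fact_acc(k=6, prod=56)
      fact_acc(k=5, prod=336)
        fact_acc(k=4, prod=1680)
          fact_acc(k=3, prod=6720)
            fact_acc(k=2, prod=20160)
              fact_acc(k=1, prod=40320)
              -> return 40320
            -> return 40320
          -> return 40320
        -> return 40320
      -> return 40320
    -> return 40320
  -> return 40320
-> return 40320

Final answer: 40320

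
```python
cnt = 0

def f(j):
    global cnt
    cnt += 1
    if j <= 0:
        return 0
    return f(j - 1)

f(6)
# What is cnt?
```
Call trace:
f(j=6)
  f(j=5)
    f(j=4)
      f(j=3)
        f(j=2)
          f(j=1)
            f(j=0)
            -> return 0
          -> return 0
        -> return 0
      -> return 0
    -> return 0
  -> return 0
-> return 0

cnt is incremented once per call. f is entered once for each j = 6, 5, 4, 3, 2, 1, 0 (the j <= 0 call returns without recursing), i.e. 6 + 1 calls.
cnt = 7

Final answer: 7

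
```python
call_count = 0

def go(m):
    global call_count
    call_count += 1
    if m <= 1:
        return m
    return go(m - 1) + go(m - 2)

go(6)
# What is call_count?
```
Call trace (a repeated sub-call is expanded the first time; later identical calls just restate its return value):
go(m=6)
  go(m=5)
    go(m=4)
      go(m=3)
        go(m=2)
          go(m=1)
          -> return 1
          go(m=0)
          -> return 0
        -> return 1
        go(m=1)
        -> return 1
      -> return 2
      go(m=2) -> return 1  (same call as traced above)
    -> return 3
    go(m=3) -> return 2  (same call as traced above)
  -> return 5
  go(m=4) -> return 3  (same call as traced above)
-> return 8

call_count is incremented once per call, so count the calls in each subtree. Let C(m) = number of calls made by go(m).
C(0) = C(1) = 1 (base case, no recursion); C(m) = 1 + C(m - 1) + C(m - 2) otherwise.
C(2) = 1 + C(1) + C(0) = 1 + 1 + 1 = 3
C(3) = 1 + C(2) + C(1) = 1 + 3 + 1 = 5
C(4) = 1 + C(3) + C(2) = 1 + 5 + 3 = 9
C(5) = 1 + C(4) + C(3) = 1 + 9 + 5 = 15
C(6) = 1 + C(5) + C(4) = 1 + 15 + 9 = 25
call_count = C(6) = 25

Final answer: 25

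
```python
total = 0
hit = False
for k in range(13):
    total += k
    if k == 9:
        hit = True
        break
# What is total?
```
Trace:
  total=0
  total=0, hit=False
  total=0, hit=False, k=0
  total=1, hit=False, k=1
  total=3, hit=False, k=2
  total=6, hit=False, k=3
  total=10, hit=False, k=4
  total=15, hit=False, k=5
  total=21, hit=False, k=6
  total=28, hit=False, k=7
  total=36, hit=False, k=8
  total=45, hit=True, k=9

Final answer: 45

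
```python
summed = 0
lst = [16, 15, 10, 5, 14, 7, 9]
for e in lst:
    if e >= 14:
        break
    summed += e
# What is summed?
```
Trace:
  summed=0
  summed=0, e=16

Final answer: 0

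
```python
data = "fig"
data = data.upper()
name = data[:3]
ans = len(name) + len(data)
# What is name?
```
Trace:
  data='fig'
  data='FIG'
  data='FIG', name='FIG'
  data='FIG', name='FIG', ans=6

Final answer: 'FIG'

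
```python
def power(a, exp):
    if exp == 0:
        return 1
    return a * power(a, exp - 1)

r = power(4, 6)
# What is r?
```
Call trace:
power(a=4, exp=6)
  power(a=4, exp=5)
    power(a=4, exp=4)
      power(a=4, exp=3)
        power(a=4, exp=2)
          power(a=4, exp=1)
            power(a=4, exp=0)
            -> return 1
          -> return 4
        -> return 16
      -> return 64
    -> return 256
  -> return 1024
-> return 4096

Final answer: 4096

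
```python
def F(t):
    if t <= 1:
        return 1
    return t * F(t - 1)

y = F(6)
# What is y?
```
Call trace:
F(t=6)
  F(t=5)
    F(t=4)
      F(t=3)
        F(t=2)
          F(t=1)
          -> return 1
        -> return 2
      -> return 6
    -> return 24
  -> return 120
-> return 720

Final answer: 720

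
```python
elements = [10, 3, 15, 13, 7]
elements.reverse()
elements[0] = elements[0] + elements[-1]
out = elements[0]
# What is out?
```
Trace:
  elements=[10, 3, 15, 13, 7]
  elements=[7, 13, 15, 3, 10]
  elements=[17, 13, 15, 3, 10]
  elements=[17, 13, 15, 3, 10], out=17

Final answer: 17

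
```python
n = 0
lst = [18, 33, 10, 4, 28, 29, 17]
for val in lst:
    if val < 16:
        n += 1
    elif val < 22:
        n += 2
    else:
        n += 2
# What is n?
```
Trace:
  n=0
  n=2, val=18
  n=4, val=33
  n=5, val=10
  n=6, val=4
  n=8, val=28
  n=10, val=29
  n=12, val=17

Final answer: 12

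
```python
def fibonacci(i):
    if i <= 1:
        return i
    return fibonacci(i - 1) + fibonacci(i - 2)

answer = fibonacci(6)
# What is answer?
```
Call trace (a repeated sub-call is expanded the first time; later identical calls just restate its return value):
fibonacci(i=6)
  fibonacci(i=5)
    fibonacci(i=4)
      fibonacci(i=3)
        fibonacci(i=2)
          fibonacci(i=1)
          -> return 1
          fibonacci(i=0)
          -> return 0
        -> return 1
        fibonacci(i=1)
        -> return 1
      -> return 2
      fibonacci(i=2) -> return 1  (same call as traced above)
    -> return 3
    fibonacci(i=3) -> return 2  (same call as traced above)
  -> return 5
  fibonacci(i=4) -> return 3  (same call as traced above)
-> return 8

Final answer: 8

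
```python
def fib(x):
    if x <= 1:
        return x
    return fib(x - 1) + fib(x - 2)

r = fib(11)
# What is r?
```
Call trace (a repeated sub-call is expanded the first time; later identical calls just restate its return value):
fib(x=11)
  fib(x=10)
    fib(x=9)
      fib(x=8)
        fib(x=7)
          fib(x=6)
            fib(x=5)
              fib(x=4)
                fib(x=3)
                  fib(x=2)
                    fib(x=1)
                    -> return 1
                    fib(x=0)
                    -> return 0
                  -> return 1
                  fib(x=1)
                  -> return 1
                -> return 2
                fib(x=2) -> return 1  (same call as traced above)
              -> return 3
              fib(x=3) -> return 2  (same call as traced above)
            -> return 5
            fib(x=4) -> return 3  (same call as traced above)
          -> return 8
          fib(x=5) -> return 5  (same call as traced above)
        -> return 13
        fib(x=6) -> return 8  (same call as traced above)
      -> return 21
      fib(x=7) -> return 13  (same call as traced above)
    -> return 34
    fib(x=8) -> return 21  (same call as traced above)
  -> return 55
  fib(x=9) -> return 34  (same call as traced above)
-> return 89

Final answer: 89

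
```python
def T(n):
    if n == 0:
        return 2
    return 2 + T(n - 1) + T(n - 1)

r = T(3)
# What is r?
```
Call trace (a repeated sub-call is expanded the first time; later identical calls just restate its return value):
T(n=3)
  T(n=2)
    T(n=1)
      T(n=0)
      -> return 2
      T(n=0)
      -> return 2
    -> return 6
    T(n=1) -> return 6  (same call as traced above)
  -> return 14
  T(n=2) -> return 14  (same call as traced above)
-> return 30

Final answer: 30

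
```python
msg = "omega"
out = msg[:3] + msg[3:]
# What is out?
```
Trace:
  msg='omega'
  msg='omega', out='omega'

Final answer: 'omega'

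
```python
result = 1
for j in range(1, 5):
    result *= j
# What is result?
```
Trace:
  result=1
  result=1, j=1
  result=2, j=2
  result=6, j=3
  result=24, j=4

Final answer: 24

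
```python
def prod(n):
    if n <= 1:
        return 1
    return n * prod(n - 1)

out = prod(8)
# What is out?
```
Call trace:
prod(n=8)
  prod(n=7)
    prod(n=6)
      prod(n=5)
        prod(n=4)
          prod(n=3)
            prod(n=2)
              prod(n=1)
              -> return 1
            -> return 2
          -> return 6
        -> return 24
      -> return 120
    -> return 720
  -> return 5040
-> return 40320

Final answer: 40320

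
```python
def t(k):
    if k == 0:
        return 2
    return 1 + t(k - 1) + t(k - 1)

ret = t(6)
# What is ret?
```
Call trace (a repeated sub-call is expanded the first time; later identical calls just restate its return value):
t(k=6)
  t(k=5)
    t(k=4)
      t(k=3)
        t(k=2)
          t(k=1)
            t(k=0)
            -> return 2
            t(k=0)
            -> return 2
          -> return 5
          t(k=1) -> return 5  (same call as traced above)
        -> return 11
        t(k=2) -> return 11  (same call as traced above)
      -> return 23
      t(k=3) -> return 23  (same call as traced above)
    -> return 47
    t(k=4) -> return 47  (same call as traced above)
  -> return 95
  t(k=5) -> return 95  (same call as traced above)
-> return 191

Final answer: 191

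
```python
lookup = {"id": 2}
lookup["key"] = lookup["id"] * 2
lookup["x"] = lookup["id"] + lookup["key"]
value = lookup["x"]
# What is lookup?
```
Trace:
  lookup={'id': 2}
  lookup={'id': 2, 'key': 4}
  lookup={'id': 2, 'key': 4, 'x': 6}
  lookup={'id': 2, 'key': 4, 'x': 6}, value=6

Final answer: {'id': 2, 'key': 4, 'x': 6}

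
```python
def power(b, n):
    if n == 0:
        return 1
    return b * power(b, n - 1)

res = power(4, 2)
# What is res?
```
Call trace:
power(b=4, n=2)
  power(b=4, n=1)
    power(b=4, n=0)
    -> return 1
  -> return 4
-> return 16

Final answer: 16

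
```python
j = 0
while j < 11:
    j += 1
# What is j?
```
Trace:
  j=0
  j=1
  j=2
  j=3
  j=4
  j=5
  j=6
  j=7
  j=8
  j=9
  j=10
  j=11

Final answer: 11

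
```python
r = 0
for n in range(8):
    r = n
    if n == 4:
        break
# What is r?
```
Trace:
  r=0
  r=0, n=0
  r=1, n=1
  r=2, n=2
  r=3, n=3
  r=4, n=4

Final answer: 4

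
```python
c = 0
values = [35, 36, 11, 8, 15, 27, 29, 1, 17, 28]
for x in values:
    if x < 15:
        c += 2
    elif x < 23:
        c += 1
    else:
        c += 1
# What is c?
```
Trace:
  c=0
  c=1, x=35
  c=2, x=36
  c=4, x=11
  c=6, x=8
  c=7, x=15
  c=8, x=27
  c=9, x=29
  c=11, x=1
  c=12, x=17
  c=13, x=28

Final answer: 13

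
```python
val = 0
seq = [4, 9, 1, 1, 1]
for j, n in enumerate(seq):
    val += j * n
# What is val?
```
Trace:
  val=0
  val=0, j=0, n=4
  val=9, j=1, n=9
  val=11, j=2, n=1
  val=14, j=3, n=1
  val=18, j=4, n=1

Final answer: 18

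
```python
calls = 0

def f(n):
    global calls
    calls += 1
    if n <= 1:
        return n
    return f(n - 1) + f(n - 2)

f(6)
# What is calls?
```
Call trace (a repeated sub-call is expanded the first time; later identical calls just restate its return value):
f(n=6)
  f(n=5)
    f(n=4)
      f(n=3)
        f(n=2)
          f(n=1)
          -> return 1
          f(n=0)
          -> return 0
        -> return 1
        f(n=1)
        -> return 1
      -> return 2
      f(n=2) -> return 1  (same call as traced above)
    -> return 3
    f(n=3) -> return 2  (same call as traced above)
  -> return 5
  f(n=4) -> return 3  (same call as traced above)
-> return 8

calls is incremented once per call, so count the calls in each subtree. Let C(n) = number of calls made by f(n).
C(0) = C(1) = 1 (base case, no recursion); C(n) = 1 + C(n - 1) + C(n - 2) otherwise.
C(2) = 1 + C(1) + C(0) = 1 + 1 + 1 = 3
C(3) = 1 + C(2) + C(1) = 1 + 3 + 1 = 5
C(4) = 1 + C(3) + C(2) = 1 + 5 + 3 = 9
C(5) = 1 + C(4) + C(3) = 1 + 9 + 5 = 15
C(6) = 1 + C(5) + C(4) = 1 + 15 + 9 = 25
calls = C(6) = 25

Final answer: 25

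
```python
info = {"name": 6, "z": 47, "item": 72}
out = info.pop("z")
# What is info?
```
Trace:
  info={'name': 6, 'z': 47, 'item': 72}
  info={'name': 6, 'item': 72}, out=47

Final answer: {'name': 6, 'item': 72}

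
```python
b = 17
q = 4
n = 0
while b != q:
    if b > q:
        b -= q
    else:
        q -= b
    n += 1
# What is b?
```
Trace:
  b=17
  b=17, q=4
  b=17, q=4, n=0
  b=13, q=4, n=1
  b=9, q=4, n=2
  b=5, q=4, n=3
  b=1, q=4, n=4
  b=1, q=3, n=5
  b=1, q=2, n=6
  b=1, q=1, n=7

Final answer: 1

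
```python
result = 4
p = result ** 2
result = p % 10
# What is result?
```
Trace:
  result=4
  result=4, p=16
  result=6, p=16

Final answer: 6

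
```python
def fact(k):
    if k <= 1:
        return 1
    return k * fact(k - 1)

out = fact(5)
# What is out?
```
Call trace:
fact(k=5)
  fact(k=4)
    fact(k=3)
      fact(k=2)
        fact(k=1)
        -> return 1
      -> return 2
    -> return 6
  -> return 24
-> return 120

Final answer: 120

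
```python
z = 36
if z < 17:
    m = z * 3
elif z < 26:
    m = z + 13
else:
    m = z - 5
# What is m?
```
Trace:
  z=36
  z=36, m=31

Final answer: 31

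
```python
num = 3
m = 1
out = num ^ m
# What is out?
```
Trace:
  num=3
  num=3, m=1
  num=3, m=1, out=2

Final answer: 2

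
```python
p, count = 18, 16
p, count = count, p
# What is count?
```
Trace:
  p=18, count=16
  p=16, count=18

Final answer: 18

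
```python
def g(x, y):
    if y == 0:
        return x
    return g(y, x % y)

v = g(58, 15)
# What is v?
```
Call trace:
g(x=58, y=15)
  g(x=15, y=13)
    g(x=13, y=2)
      g(x=2, y=1)
        g(x=1, y=0)
        -> return 1
      -> return 1
    -> return 1
  -> return 1
-> return 1

Final answer: 1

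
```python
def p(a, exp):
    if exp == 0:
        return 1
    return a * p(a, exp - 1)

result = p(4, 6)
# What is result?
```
Call trace:
p(a=4, exp=6)
  p(a=4, exp=5)
    p(a=4, exp=4)
      p(a=4, exp=3)
        p(a=4, exp=2)
          p(a=4, exp=1)
            p(a=4, exp=0)
            -> return 1
          -> return 4
        -> return 16
      -> return 64
    -> return 256
  -> return 1024
-> return 4096

Final answer: 4096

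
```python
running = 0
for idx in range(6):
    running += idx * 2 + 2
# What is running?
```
Trace:
  running=0
  running=2, idx=0
  running=6, idx=1
  running=12, idx=2
  running=20, idx=3
  running=30, idx=4
  running=42, idx=5

Final answer: 42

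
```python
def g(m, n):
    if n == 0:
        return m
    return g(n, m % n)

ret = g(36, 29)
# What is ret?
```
Call trace:
g(m=36, n=29)
  g(m=29, n=7)
    g(m=7, n=1)
      g(m=1, n=0)
      -> return 1
    -> return 1
  -> return 1
-> return 1

Final answer: 1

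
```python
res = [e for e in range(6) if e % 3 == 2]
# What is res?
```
Trace:
  e=0
  e=1
  e=2
  e=3
  e=4
  e=5
  res=[2, 5]

Final answer: [2, 5]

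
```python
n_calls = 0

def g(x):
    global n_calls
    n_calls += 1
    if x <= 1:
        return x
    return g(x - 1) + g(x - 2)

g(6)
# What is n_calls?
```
Call trace (a repeated sub-call is expanded the first time; later identical calls just restate its return value):
g(x=6)
  g(x=5)
    g(x=4)
      g(x=3)
        g(x=2)
          g(x=1)
          -> return 1
          g(x=0)
          -> return 0
        -> return 1
        g(x=1)
        -> return 1
      -> return 2
      g(x=2) -> return 1  (same call as traced above)
    -> return 3
    g(x=3) -> return 2  (same call as traced above)
  -> return 5
  g(x=4) -> return 3  (same call as traced above)
-> return 8

n_calls is incremented once per call, so count the calls in each subtree. Let C(x) = number of calls made by g(x).
C(0) = C(1) = 1 (base case, no recursion); C(x) = 1 + C(x - 1) + C(x - 2) otherwise.
C(2) = 1 + C(1) + C(0) = 1 + 1 + 1 = 3
C(3) = 1 + C(2) + C(1) = 1 + 3 + 1 = 5
C(4) = 1 + C(3) + C(2) = 1 + 5 + 3 = 9
C(5) = 1 + C(4) + C(3) = 1 + 9 + 5 = 15
C(6) = 1 + C(5) + C(4) = 1 + 15 + 9 = 25
n_calls = C(6) = 25

Final answer: 25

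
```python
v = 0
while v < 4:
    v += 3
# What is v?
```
Trace:
  v=0
  v=3
  v=6

Final answer: 6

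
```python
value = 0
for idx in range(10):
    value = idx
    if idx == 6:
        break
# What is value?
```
Trace:
  value=0
  value=0, idx=0
  value=1, idx=1
  value=2, idx=2
  value=3, idx=3
  value=4, idx=4
  value=5, idx=5
  value=6, idx=6

Final answer: 6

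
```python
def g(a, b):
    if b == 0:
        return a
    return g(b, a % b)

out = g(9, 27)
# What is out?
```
Call trace:
g(a=9, b=27)
  g(a=27, b=9)
    g(a=9, b=0)
    -> return 9
  -> return 9
-> return 9

Final answer: 9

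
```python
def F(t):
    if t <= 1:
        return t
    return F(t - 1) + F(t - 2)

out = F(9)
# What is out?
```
Call trace (a repeated sub-call is expanded the first time; later identical calls just restate its return value):
F(t=9)
  F(t=8)
    F(t=7)
      F(t=6)
        F(t=5)
          F(t=4)
            F(t=3)
              F(t=2)
                F(t=1)
                -> return 1
                F(t=0)
                -> return 0
              -> return 1
              F(t=1)
              -> return 1
            -> return 2
            F(t=2) -> return 1  (same call as traced above)
          -> return 3
          F(t=3) -> return 2  (same call as traced above)
        -> return 5
        F(t=4) -> return 3  (same call as traced above)
      -> return 8
      F(t=5) -> return 5  (same call as traced above)
    -> return 13
    F(t=6) -> return 8  (same call as traced above)
  -> return 21
  F(t=7) -> return 13  (same call as traced above)
-> return 34

Final answer: 34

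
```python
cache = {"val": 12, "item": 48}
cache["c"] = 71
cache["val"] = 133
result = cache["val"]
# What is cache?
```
Trace:
  cache={'val': 12, 'item': 48}
  cache={'val': 12, 'item': 48, 'c': 71}
  cache={'val': 133, 'item': 48, 'c': 71}
  cache={'val': 133, 'item': 48, 'c': 71}, result=133

Final answer: {'val': 133, 'item': 48, 'c': 71}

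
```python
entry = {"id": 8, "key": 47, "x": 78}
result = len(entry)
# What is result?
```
Trace:
  entry={'id': 8, 'key': 47, 'x': 78}
  entry={'id': 8, 'key': 47, 'x': 78}, result=3

Final answer: 3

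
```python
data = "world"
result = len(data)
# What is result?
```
Trace:
  data='world'
  data='world', result=5

Final answer: 5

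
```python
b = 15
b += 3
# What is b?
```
Trace:
  b=15
  b=18

Final answer: 18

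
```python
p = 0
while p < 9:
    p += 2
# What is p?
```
Trace:
  p=0
  p=2
  p=4
  p=6
  p=8
  p=10

Final answer: 10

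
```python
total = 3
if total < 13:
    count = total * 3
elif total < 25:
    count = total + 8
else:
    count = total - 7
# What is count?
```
Trace:
  total=3
  total=3, count=9

Final answer: 9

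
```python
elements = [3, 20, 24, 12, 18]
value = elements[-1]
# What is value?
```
Trace:
  elements=[3, 20, 24, 12, 18]
  elements=[3, 20, 24, 12, 18], value=18

Final answer: 18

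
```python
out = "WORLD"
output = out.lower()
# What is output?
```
Trace:
  out='WORLD'
  out='WORLD', output='world'

Final answer: 'world'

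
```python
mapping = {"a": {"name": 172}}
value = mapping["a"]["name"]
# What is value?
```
Trace:
  mapping={'a': {'name': 172}}
  mapping={'a': {'name': 172}}, value=172

Final answer: 172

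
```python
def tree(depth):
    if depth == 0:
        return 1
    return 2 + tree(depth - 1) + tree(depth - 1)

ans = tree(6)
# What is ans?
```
Call trace (a repeated sub-call is expanded the first time; later identical calls just restate its return value):
tree(depth=6)
  tree(depth=5)
    tree(depth=4)
      tree(depth=3)
        tree(depth=2)
          tree(depth=1)
            tree(depth=0)
            -> return 1
            tree(depth=0)
            -> return 1
          -> return 4
          tree(depth=1) -> return 4  (same call as traced above)
        -> return 10
        tree(depth=2) -> return 10  (same call as traced above)
      -> return 22
      tree(depth=3) -> return 22  (same call as traced above)
    -> return 46
    tree(depth=4) -> return 46  (same call as traced above)
  -> return 94
  tree(depth=5) -> return 94  (same call as traced above)
-> return 190

Final answer: 190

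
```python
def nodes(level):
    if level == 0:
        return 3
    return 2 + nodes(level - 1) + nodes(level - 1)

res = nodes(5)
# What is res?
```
Call trace (a repeated sub-call is expanded the first time; later identical calls just restate its return value):
nodes(level=5)
  nodes(level=4)
    nodes(level=3)
      nodes(level=2)
        nodes(level=1)
          nodes(level=0)
          -> return 3
          nodes(level=0)
          -> return 3
        -> return 8
        nodes(level=1) -> return 8  (same call as traced above)
      -> return 18
      nodes(level=2) -> return 18  (same call as traced above)
    -> return 38
    nodes(level=3) -> return 38  (same call as traced above)
  -> return 78
  nodes(level=4) -> return 78  (same call as traced above)
-> return 158

Final answer: 158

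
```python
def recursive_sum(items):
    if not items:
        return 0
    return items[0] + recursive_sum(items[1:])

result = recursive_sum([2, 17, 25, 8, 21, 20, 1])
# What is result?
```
Call trace:
recursive_sum(items=[2, 17, 25, 8, 21, 20, 1])
  recursive_sum(items=[17, 25, 8, 21, 20, 1])
    recursive_sum(items=[25, 8, 21, 20, 1])
      recursive_sum(items=[8, 21, 20, 1])
        recursive_sum(items=[21, 20, 1])
          recursive_sum(items=[20, 1])
            recursive_sum(items=[1])
              recursive_sum(items=[])
              -> return 0
            -> return 1
          -> return 21
        -> return 42
      -> return 50
    -> return 75
  -> return 92
-> return 94

Final answer: 94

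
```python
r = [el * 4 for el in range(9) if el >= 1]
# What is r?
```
Trace:
  el=0
  el=1
  el=2
  el=3
  el=4
  el=5
  el=6
  el=7
  el=8
  r=[4, 8, 12, 16, 20, 24, 28, 32]

Final answer: [4, 8, 12, 16, 20, 24, 28, 32]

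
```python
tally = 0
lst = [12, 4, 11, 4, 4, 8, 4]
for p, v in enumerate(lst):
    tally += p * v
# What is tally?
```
Trace:
  tally=0
  tally=0, p=0, v=12
  tally=4, p=1, v=4
  tally=26, p=2, v=11
  tally=38, p=3, v=4
  tally=54, p=4, v=4
  tally=94, p=5, v=8
  tally=118, p=6, v=4

Final answer: 118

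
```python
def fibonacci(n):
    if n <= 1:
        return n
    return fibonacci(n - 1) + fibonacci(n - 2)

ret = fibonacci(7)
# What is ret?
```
Call trace (a repeated sub-call is expanded the first time; later identical calls just restate its return value):
fibonacci(n=7)
  fibonacci(n=6)
    fibonacci(n=5)
      fibonacci(n=4)
        fibonacci(n=3)
          fibonacci(n=2)
            fibonacci(n=1)
            -> return 1
            fibonacci(n=0)
            -> return 0
          -> return 1
          fibonacci(n=1)
          -> return 1
        -> return 2
        fibonacci(n=2) -> return 1  (same call as traced above)
      -> return 3
      fibonacci(n=3) -> return 2  (same call as traced above)
    -> return 5
    fibonacci(n=4) -> return 3  (same call as traced above)
  -> return 8
  fibonacci(n=5) -> return 5  (same call as traced above)
-> return 13

Final answer: 13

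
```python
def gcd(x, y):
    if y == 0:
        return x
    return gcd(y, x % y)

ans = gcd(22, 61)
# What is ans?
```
Call trace:
gcd(x=22, y=61)
  gcd(x=61, y=22)
    gcd(x=22, y=17)
      gcd(x=17, y=5)
        gcd(x=5, y=2)
          gcd(x=2, y=1)
            gcd(x=1, y=0)
            -> return 1
          -> return 1
        -> return 1
      -> return 1
    -> return 1
  -> return 1
-> return 1

Final answer: 1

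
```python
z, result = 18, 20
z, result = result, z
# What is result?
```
Trace:
  z=18, result=20
  z=20, result=18

Final answer: 18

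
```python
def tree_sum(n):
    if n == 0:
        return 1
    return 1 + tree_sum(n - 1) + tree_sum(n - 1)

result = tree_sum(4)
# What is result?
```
Call trace (a repeated sub-call is expanded the first time; later identical calls just restate its return value):
tree_sum(n=4)
  tree_sum(n=3)
    tree_sum(n=2)
      tree_sum(n=1)
        tree_sum(n=0)
        -> return 1
        tree_sum(n=0)
        -> return 1
      -> return 3
      tree_sum(n=1) -> return 3  (same call as traced above)
    -> return 7
    tree_sum(n=2) -> return 7  (same call as traced above)
  -> return 15
  tree_sum(n=3) -> return 15  (same call as traced above)
-> return 31

Final answer: 31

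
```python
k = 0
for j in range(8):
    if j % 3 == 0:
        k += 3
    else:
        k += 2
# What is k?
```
Trace:
  k=0
  k=3, j=0
  k=5, j=1
  k=7, j=2
  k=10, j=3
  k=12, j=4
  k=14, j=5
  k=17, j=6
  k=19, j=7

Final answer: 19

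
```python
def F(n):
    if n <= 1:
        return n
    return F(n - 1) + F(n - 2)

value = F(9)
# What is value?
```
Call trace (a repeated sub-call is expanded the first time; later identical calls just restate its return value):
F(n=9)
  F(n=8)
    F(n=7)
      F(n=6)
        F(n=5)
          F(n=4)
            F(n=3)
              F(n=2)
                F(n=1)
                -> return 1
                F(n=0)
                -> return 0
              -> return 1
              F(n=1)
              -> return 1
            -> return 2
            F(n=2) -> return 1  (same call as traced above)
          -> return 3
          F(n=3) -> return 2  (same call as traced above)
        -> return 5
        F(n=4) -> return 3  (same call as traced above)
      -> return 8
      F(n=5) -> return 5  (same call as traced above)
    -> return 13
    F(n=6) -> return 8  (same call as traced above)
  -> return 21
  F(n=7) -> return 13  (same call as traced above)
-> return 34

Final answer: 34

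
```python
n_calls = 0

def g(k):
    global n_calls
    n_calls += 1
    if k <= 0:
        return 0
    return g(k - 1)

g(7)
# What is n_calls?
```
Call trace:
g(k=7)
  g(k=6)
    g(k=5)
      g(k=4)
        g(k=3)
          g(k=2)
            g(k=1)
              g(k=0)
              -> return 0
            -> return 0
          -> return 0
        -> return 0
      -> return 0
    -> return 0
  -> return 0
-> return 0

n_calls is incremented once per call. g is entered once for each k = 7, 6, 5, 4, 3, 2, 1, 0 (the k <= 0 call returns without recursing), i.e. 7 + 1 calls.
n_calls = 8

Final answer: 8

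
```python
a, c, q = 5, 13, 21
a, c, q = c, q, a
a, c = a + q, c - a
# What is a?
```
Trace:
  a=5, c=13, q=21
  a=13, c=21, q=5
  a=18, c=8, q=5

Final answer: 18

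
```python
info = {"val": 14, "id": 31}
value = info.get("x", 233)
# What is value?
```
Trace:
  info={'val': 14, 'id': 31}
  info={'val': 14, 'id': 31}, value=233

Final answer: 233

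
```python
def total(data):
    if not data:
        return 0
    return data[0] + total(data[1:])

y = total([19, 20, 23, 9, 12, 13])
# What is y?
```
Call trace:
total(data=[19, 20, 23, 9, 12, 13])
  total(data=[20, 23, 9, 12, 13])
    total(data=[23, 9, 12, 13])
      total(data=[9, 12, 13])
        total(data=[12, 13])
          total(data=[13])
            total(data=[])
            -> return 0
          -> return 13
        -> return 25
      -> return 34
    -> return 57
  -> return 77
-> return 96

Final answer: 96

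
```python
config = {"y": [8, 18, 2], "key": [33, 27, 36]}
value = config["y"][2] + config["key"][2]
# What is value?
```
Trace:
  config={'y': [8, 18, 2], 'key': [33, 27, 36]}
  config={'y': [8, 18, 2], 'key': [33, 27, 36]}, value=38

Final answer: 38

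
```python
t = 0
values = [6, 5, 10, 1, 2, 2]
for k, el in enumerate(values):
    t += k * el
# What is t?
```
Trace:
  t=0
  t=0, k=0, el=6
  t=5, k=1, el=5
  t=25, k=2, el=10
  t=28, k=3, el=1
  t=36, k=4, el=2
  t=46, k=5, el=2

Final answer: 46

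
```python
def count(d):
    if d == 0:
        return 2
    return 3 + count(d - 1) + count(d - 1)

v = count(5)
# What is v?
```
Call trace (a repeated sub-call is expanded the first time; later identical calls just restate its return value):
count(d=5)
  count(d=4)
    count(d=3)
      count(d=2)
        count(d=1)
          count(d=0)
          -> return 2
          count(d=0)
          -> return 2
        -> return 7
        count(d=1) -> return 7  (same call as traced above)
      -> return 17
      count(d=2) -> return 17  (same call as traced above)
    -> return 37
    count(d=3) -> return 37  (same call as traced above)
  -> return 77
  count(d=4) -> return 77  (same call as traced above)
-> return 157

Final answer: 157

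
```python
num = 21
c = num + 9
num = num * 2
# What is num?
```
Trace:
  num=21
  num=21, c=30
  num=42, c=30

Final answer: 42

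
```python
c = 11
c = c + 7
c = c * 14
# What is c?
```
Trace:
  c=11
  c=18
  c=252

Final answer: 252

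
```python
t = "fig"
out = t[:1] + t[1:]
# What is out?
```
Trace:
  t='fig'
  t='fig', out='fig'

Final answer: 'fig'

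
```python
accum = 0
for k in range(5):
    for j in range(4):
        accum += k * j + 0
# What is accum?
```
Trace:
  accum=0
  accum=0, k=0, j=0
  accum=0, k=0, j=1
  accum=0, k=0, j=2
  accum=0, k=0, j=3
  accum=0, k=1, j=0
  accum=1, k=1, j=1
  accum=3, k=1, j=2
  accum=6, k=1, j=3
  accum=6, k=2, j=0
  accum=8, k=2, j=1
  accum=12, k=2, j=2
  accum=18, k=2, j=3
  accum=18, k=3, j=0
  accum=21, k=3, j=1
  accum=27, k=3, j=2
  accum=36, k=3, j=3
  accum=36, k=4, j=0
  accum=40, k=4, j=1
  accum=48, k=4, j=2
  accum=60, k=4, j=3

Final answer: 60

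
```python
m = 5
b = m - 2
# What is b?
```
Trace:
  m=5
  m=5, b=3

Final answer: 3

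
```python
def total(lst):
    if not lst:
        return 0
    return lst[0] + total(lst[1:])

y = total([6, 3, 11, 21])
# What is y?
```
Call trace:
total(lst=[6, 3, 11, 21])
  total(lst=[3, 11, 21])
    total(lst=[11, 21])
      total(lst=[21])
        total(lst=[])
        -> return 0
      -> return 21
    -> return 32
  -> return 35
-> return 41

Final answer: 41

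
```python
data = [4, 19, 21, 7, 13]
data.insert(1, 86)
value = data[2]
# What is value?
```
Trace:
  data=[4, 19, 21, 7, 13]
  data=[4, 86, 19, 21, 7, 13]
  data=[4, 86, 19, 21, 7, 13], value=19

Final answer: 19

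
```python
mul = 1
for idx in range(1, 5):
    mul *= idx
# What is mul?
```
Trace:
  mul=1
  mul=1, idx=1
  mul=2, idx=2
  mul=6, idx=3
  mul=24, idx=4

Final answer: 24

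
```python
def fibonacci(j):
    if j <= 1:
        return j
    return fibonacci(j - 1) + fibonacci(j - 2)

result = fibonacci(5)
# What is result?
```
Call trace (a repeated sub-call is expanded the first time; later identical calls just restate its return value):
fibonacci(j=5)
  fibonacci(j=4)
    fibonacci(j=3)
      fibonacci(j=2)
        fibonacci(j=1)
        -> return 1
        fibonacci(j=0)
        -> return 0
      -> return 1
      fibonacci(j=1)
      -> return 1
    -> return 2
    fibonacci(j=2) -> return 1  (same call as traced above)
  -> return 3
  fibonacci(j=3) -> return 2  (same call as traced above)
-> return 5

Final answer: 5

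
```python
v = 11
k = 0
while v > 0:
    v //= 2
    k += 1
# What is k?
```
Trace:
  v=11
  v=11, k=0
  v=5, k=1
  v=2, k=2
  v=1, k=3
  v=0, k=4

Final answer: 4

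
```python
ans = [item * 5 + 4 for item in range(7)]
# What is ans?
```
Trace:
  item=0
  item=1
  item=2
  item=3
  item=4
  item=5
  item=6
  ans=[4, 9, 14, 19, 24, 29, 34]

Final answer: [4, 9, 14, 19, 24, 29, 34]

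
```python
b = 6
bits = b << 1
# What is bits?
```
Trace:
  b=6
  b=6, bits=12

Final answer: 12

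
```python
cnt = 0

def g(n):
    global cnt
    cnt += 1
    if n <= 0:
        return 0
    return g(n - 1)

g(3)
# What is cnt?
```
Call trace:
g(n=3)
  g(n=2)
    g(n=1)
      g(n=0)
      -> return 0
    -> return 0
  -> return 0
-> return 0

cnt is incremented once per call. g is entered once for each n = 3, 2, 1, 0 (the n <= 0 call returns without recursing), i.e. 3 + 1 calls.
cnt = 4

Final answer: 4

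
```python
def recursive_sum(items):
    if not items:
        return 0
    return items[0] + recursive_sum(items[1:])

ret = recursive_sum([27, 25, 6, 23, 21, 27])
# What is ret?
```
Call trace:
recursive_sum(items=[27, 25, 6, 23, 21, 27])
  recursive_sum(items=[25, 6, 23, 21, 27])
    recursive_sum(items=[6, 23, 21, 27])
      recursive_sum(items=[23, 21, 27])
        recursive_sum(items=[21, 27])
          recursive_sum(items=[27])
            recursive_sum(items=[])
            -> return 0
          -> return 27
        -> return 48
      -> return 71
    -> return 77
  -> return 102
-> return 129

Final answer: 129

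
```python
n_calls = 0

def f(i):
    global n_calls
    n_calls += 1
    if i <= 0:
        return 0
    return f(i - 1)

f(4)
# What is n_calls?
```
Call trace:
f(i=4)
  f(i=3)
    f(i=2)
      f(i=1)
        f(i=0)
        -> return 0
      -> return 0
    -> return 0
  -> return 0
-> return 0

n_calls is incremented once per call. f is entered once for each i = 4, 3, 2, 1, 0 (the i <= 0 call returns without recursing), i.e. 4 + 1 calls.
n_calls = 5

Final answer: 5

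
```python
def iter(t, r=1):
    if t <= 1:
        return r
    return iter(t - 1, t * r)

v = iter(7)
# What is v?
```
Call trace:
iter(t=7, r=1)
  iter(t=6, r=7)
    iter(t=5, r=42)
      iter(t=4, r=210)
        iter(t=3, r=840)
          iter(t=2, r=2520)
            iter(t=1, r=5040)
            -> return 5040
          -> return 5040
        -> return 5040
      -> return 5040
    -> return 5040
  -> return 5040
-> return 5040

Final answer: 5040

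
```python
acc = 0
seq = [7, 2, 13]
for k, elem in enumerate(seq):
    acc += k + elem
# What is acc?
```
Trace:
  acc=0
  acc=7, k=0, elem=7
  acc=10, k=1, elem=2
  acc=25, k=2, elem=13

Final answer: 25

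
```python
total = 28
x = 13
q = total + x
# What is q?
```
Trace:
  total=28
  total=28, x=13
  total=28, x=13, q=41

Final answer: 41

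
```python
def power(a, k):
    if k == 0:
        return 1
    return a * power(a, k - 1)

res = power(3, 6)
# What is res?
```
Call trace:
power(a=3, k=6)
  power(a=3, k=5)
    power(a=3, k=4)
      power(a=3, k=3)
        power(a=3, k=2)
          power(a=3, k=1)
            power(a=3, k=0)
            -> return 1
          -> return 3
        -> return 9
      -> return 27
    -> return 81
  -> return 243
-> return 729

Final answer: 729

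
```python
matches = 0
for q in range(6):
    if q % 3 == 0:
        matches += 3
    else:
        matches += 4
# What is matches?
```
Trace:
  matches=0
  matches=3, q=0
  matches=7, q=1
  matches=11, q=2
  matches=14, q=3
  matches=18, q=4
  matches=22, q=5

Final answer: 22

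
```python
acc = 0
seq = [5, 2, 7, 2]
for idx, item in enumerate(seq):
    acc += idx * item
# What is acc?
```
Trace:
  acc=0
  acc=0, idx=0, item=5
  acc=2, idx=1, item=2
  acc=16, idx=2, item=7
  acc=22, idx=3, item=2

Final answer: 22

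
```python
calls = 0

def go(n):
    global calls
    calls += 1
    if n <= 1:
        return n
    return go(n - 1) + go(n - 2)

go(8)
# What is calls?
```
Call trace (a repeated sub-call is expanded the first time; later identical calls just restate its return value):
go(n=8)
  go(n=7)
    go(n=6)
      go(n=5)
        go(n=4)
          go(n=3)
            go(n=2)
              go(n=1)
              -> return 1
              go(n=0)
              -> return 0
            -> return 1
            go(n=1)
            -> return 1
          -> return 2
          go(n=2) -> return 1  (same call as traced above)
        -> return 3
        go(n=3) -> return 2  (same call as traced above)
      -> return 5
      go(n=4) -> return 3  (same call as traced above)
    -> return 8
    go(n=5) -> return 5  (same call as traced above)
  -> return 13
  go(n=6) -> return 8  (same call as traced above)
-> return 21

calls is incremented once per call, so count the calls in each subtree. Let C(n) = number of calls made by go(n).
C(0) = C(1) = 1 (base case, no recursion); C(n) = 1 + C(n - 1) + C(n - 2) otherwise.
C(2) = 1 + C(1) + C(0) = 1 + 1 + 1 = 3
C(3) = 1 + C(2) + C(1) = 1 + 3 + 1 = 5
C(4) = 1 + C(3) + C(2) = 1 + 5 + 3 = 9
C(5) = 1 + C(4) + C(3) = 1 + 9 + 5 = 15
C(6) = 1 + C(5) + C(4) = 1 + 15 + 9 = 25
C(7) = 1 + C(6) + C(5) = 1 + 25 + 15 = 41
C(8) = 1 + C(7) + C(6) = 1 + 41 + 25 = 67
calls = C(8) = 67

Final answer: 67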